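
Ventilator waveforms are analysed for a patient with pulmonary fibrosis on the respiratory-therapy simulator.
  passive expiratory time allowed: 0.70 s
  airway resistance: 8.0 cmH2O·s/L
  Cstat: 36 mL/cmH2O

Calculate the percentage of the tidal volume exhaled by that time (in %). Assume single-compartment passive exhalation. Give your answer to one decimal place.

τ = R × C = 8.0 × 36 mL/cmH2O = 8.0 × 0.036 L/cmH2O = 0.288 s.
Passive exhalation: V(t)/V₀ = e^(−t/τ) = e^(−0.70/0.288) = 0.08799.
Fraction exhaled = 1 − 0.08799 = 0.912 → 91.2%.

91.2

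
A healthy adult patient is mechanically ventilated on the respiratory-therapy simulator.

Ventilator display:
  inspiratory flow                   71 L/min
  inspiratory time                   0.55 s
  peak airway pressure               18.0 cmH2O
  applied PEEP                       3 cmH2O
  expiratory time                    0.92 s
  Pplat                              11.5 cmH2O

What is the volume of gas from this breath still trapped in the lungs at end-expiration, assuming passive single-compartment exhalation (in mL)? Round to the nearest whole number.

Flow: 71 L/min ÷ 60 = 1.1833 L/s.
Vt = flow × Ti = 1.1833 L/s × 0.55 s × 1000 mL/L = 650.82 mL.
R = (PIP − Pplat)/V̇ = (18.0 − 11.5) / 1.1833 = 6.5/1.1833 = 5.493 cmH2O·s/L.
C = Vt/(Pplat − PEEP) = 650.82 / (11.5 − 3) = 650.82/8.5 = 76.567 mL/cmH2O.
τ = R × C = 5.493 × 0.07657 L/cmH2O = 0.4206 s.
Fraction remaining = e^(−Te/τ) = e^(−0.92/0.4206) = 0.1122.
Trapped volume = 650.82 × 0.1122 = 73.022 mL.

73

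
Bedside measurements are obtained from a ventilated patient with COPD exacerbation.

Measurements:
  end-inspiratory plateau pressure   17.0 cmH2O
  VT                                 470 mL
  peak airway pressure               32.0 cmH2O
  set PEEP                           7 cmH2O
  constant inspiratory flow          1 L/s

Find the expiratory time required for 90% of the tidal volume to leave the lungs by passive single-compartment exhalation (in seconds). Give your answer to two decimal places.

R = (PIP − Pplat)/V̇ = (32.0 − 17.0) / 1 = 15.0/1 = 15.0 cmH2O·s/L.
C = Vt/(Pplat − PEEP) = 470.0 / (17.0 − 7) = 470.0/10.0 = 47.0 mL/cmH2O.
τ = R × C = 15.0 × 0.047 L/cmH2O = 0.705 s.
t = −τ·ln(1 − 0.90) = −0.705·ln(0.1) = 1.623 s.

1.62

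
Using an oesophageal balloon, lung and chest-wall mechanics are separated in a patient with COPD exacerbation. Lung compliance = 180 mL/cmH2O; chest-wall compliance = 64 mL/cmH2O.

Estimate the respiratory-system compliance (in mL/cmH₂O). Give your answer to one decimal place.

47.2

Lung and chest wall are elastances in series: 1/Crs = 1/CL + 1/Ccw.
1/Crs = 1/180 + 1/64 = 0.02118.
Crs = 47.214 mL/cmH2O.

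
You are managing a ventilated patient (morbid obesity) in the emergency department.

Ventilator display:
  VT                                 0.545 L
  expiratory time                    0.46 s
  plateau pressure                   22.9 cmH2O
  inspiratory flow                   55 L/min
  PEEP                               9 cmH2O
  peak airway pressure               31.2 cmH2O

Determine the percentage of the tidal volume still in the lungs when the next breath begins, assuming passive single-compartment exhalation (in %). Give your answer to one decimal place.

Flow: 55 L/min ÷ 60 = 0.9167 L/s.
R = (PIP − Pplat)/V̇ = (31.2 − 22.9) / 0.9167 = 8.3/0.9167 = 9.054 cmH2O·s/L.
C = Vt/(Pplat − PEEP) = 545.0 / (22.9 − 9) = 545.0/13.9 = 39.209 mL/cmH2O.
τ = R × C = 9.054 × 0.03921 L/cmH2O = 0.355 s.
Fraction remaining at end-expiration = e^(−Te/τ) = e^(−0.46/0.355) = 0.2737 → 27.37%.

27.4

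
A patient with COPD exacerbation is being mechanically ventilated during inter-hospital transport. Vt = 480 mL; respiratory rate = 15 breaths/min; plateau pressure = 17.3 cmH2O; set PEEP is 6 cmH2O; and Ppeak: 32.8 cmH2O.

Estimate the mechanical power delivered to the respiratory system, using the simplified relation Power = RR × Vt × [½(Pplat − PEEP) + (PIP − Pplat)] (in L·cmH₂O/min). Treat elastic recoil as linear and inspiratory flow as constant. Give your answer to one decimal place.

152.3

Per-breath work = Vt × [½(Pplat−PEEP) + (PIP−Pplat)] = 0.480 × [0.5×11.3 + 15.5] = 0.480 × 21.15 = 10.152 L·cmH2O.
Power = 15 × 10.152 = 152.28 L·cmH2O/min.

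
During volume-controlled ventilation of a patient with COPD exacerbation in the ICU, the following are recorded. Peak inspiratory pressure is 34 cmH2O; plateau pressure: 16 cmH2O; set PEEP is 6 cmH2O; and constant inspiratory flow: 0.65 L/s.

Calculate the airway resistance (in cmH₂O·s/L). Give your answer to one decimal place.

Raw = (PIP − Pplat) / flow = (34 − 16) / 0.65 = 18.0 / 0.65 = 27.692 cmH2O·s/L.

27.7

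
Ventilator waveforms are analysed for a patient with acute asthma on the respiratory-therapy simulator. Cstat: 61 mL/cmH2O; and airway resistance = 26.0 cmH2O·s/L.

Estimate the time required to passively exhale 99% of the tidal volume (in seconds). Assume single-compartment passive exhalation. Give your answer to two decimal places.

7.30

τ = R × C = 26.0 × 61 mL/cmH2O = 26.0 × 0.061 L/cmH2O = 1.586 s.
Exhaled fraction f = 1 − e^(−t/τ) → t = −τ·ln(1 − f) = −1.586·ln(0.01) = 7.304 s.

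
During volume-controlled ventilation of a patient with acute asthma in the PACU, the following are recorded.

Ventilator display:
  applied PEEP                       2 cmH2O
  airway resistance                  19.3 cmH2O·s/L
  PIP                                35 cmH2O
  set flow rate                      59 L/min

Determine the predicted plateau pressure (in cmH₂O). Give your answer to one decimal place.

16.0

Flow: 59 L/min ÷ 60 = 0.9833 L/s.
Pplat = PIP − Raw × flow = 35 − 19.3 × 0.9833 = 35 − 18.978 = 16.022 cmH2O.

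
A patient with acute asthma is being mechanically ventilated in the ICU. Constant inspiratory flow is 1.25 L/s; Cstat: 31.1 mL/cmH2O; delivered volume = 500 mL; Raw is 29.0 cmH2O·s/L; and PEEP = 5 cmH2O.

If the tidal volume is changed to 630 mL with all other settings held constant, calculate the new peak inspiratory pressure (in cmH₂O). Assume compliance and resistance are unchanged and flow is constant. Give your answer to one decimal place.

61.5

PIP = Vt/C + R·V̇ + PEEP (constant-flow equation of motion).
Only the elastic term changes: ΔPIP = ΔVt / C = (630 − 500) / 31.1 = 4.18 cmH2O.
Original PIP = 500/31.1 + 29.0×1.25 + 5 = 57.327 cmH2O; new PIP = 57.327 + (4.18) = 61.507 cmH2O.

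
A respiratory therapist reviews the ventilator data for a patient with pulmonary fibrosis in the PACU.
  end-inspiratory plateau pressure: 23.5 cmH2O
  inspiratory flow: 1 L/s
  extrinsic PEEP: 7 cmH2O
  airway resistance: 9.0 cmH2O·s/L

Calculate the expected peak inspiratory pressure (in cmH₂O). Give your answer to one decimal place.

PIP = Pplat + Raw × flow = 23.5 + 9.0 × 1 = 23.5 + 9.0 = 32.5 cmH2O.

32.5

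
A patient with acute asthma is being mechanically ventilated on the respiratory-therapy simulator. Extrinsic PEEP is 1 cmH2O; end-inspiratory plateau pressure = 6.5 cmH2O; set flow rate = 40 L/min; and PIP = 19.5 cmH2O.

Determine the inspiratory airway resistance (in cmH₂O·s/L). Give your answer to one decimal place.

19.5

Flow: 40 L/min ÷ 60 = 0.6667 L/s.
Raw = (PIP − Pplat) / flow = (19.5 − 6.5) / 0.6667 = 13.0 / 0.6667 = 19.499 cmH2O·s/L.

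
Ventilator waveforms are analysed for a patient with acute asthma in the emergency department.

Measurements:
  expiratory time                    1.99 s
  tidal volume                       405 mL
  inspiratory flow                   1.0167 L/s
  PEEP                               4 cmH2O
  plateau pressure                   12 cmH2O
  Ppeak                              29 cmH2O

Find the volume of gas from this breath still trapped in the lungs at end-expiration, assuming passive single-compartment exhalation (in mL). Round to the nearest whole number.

39

R = (PIP − Pplat)/V̇ = (29 − 12) / 1.0167 = 17.0/1.0167 = 16.721 cmH2O·s/L.
C = Vt/(Pplat − PEEP) = 405.0 / (12 − 4) = 405.0/8.0 = 50.625 mL/cmH2O.
τ = R × C = 16.721 × 0.05063 L/cmH2O = 0.8466 s.
Fraction remaining = e^(−Te/τ) = e^(−1.99/0.8466) = 0.09531.
Trapped volume = 405.0 × 0.09531 = 38.601 mL.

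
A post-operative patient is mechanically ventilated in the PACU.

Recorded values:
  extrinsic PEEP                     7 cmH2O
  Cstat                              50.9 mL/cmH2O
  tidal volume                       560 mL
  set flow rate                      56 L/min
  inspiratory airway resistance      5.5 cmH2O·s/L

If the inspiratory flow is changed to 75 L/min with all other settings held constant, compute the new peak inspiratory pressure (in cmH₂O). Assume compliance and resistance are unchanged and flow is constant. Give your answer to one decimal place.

24.9

Flow: 56 L/min ÷ 60 = 0.9333 L/s.
New flow: 75 L/min ÷ 60 = 1.25 L/s.
PIP = Vt/C + R·V̇ + PEEP (constant-flow equation of motion).
Only the resistive term changes: ΔPIP = R × ΔV̇ = 5.5 × (1.25 − 0.9333) = 5.5 × 0.3167 = 1.742 cmH2O.
Original PIP = 560/50.9 + 5.5×0.9333 + 7 = 23.135 cmH2O; new PIP = 23.135 + (1.742) = 24.877 cmH2O.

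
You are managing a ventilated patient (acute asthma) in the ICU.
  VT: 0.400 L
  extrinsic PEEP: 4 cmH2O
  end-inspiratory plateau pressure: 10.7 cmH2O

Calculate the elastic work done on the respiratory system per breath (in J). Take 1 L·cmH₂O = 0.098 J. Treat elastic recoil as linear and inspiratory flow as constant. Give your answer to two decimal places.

0.13

Elastic work ≈ ½ × (Pplat − PEEP) × Vt = 0.5 × (10.7 − 4) × 0.400 L = 0.5 × 6.7 × 0.400 = 1.34 L·cmH2O.
× 0.098 J/(L·cmH2O) → 0.1313 J.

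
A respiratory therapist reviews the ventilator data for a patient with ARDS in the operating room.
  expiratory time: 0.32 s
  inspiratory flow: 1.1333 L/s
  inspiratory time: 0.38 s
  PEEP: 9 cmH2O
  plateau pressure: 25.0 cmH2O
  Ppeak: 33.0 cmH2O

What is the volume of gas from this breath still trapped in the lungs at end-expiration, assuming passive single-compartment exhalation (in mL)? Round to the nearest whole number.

80

Vt = flow × Ti = 1.1333 L/s × 0.38 s × 1000 mL/L = 430.65 mL.
R = (PIP − Pplat)/V̇ = (33.0 − 25.0) / 1.1333 = 8.0/1.1333 = 7.059 cmH2O·s/L.
C = Vt/(Pplat − PEEP) = 430.65 / (25.0 − 9) = 430.65/16.0 = 26.916 mL/cmH2O.
τ = R × C = 7.059 × 0.02692 L/cmH2O = 0.19 s.
Fraction remaining = e^(−Te/τ) = e^(−0.32/0.19) = 0.1856.
Trapped volume = 430.65 × 0.1856 = 79.929 mL.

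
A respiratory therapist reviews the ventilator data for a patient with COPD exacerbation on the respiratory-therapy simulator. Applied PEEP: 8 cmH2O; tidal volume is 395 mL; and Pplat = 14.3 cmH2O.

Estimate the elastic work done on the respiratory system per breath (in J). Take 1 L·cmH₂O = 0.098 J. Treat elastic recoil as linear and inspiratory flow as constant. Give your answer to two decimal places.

Elastic work ≈ ½ × (Pplat − PEEP) × Vt = 0.5 × (14.3 − 8) × 0.395 L = 0.5 × 6.3 × 0.395 = 1.244 L·cmH2O.
× 0.098 J/(L·cmH2O) → 0.1219 J.

0.12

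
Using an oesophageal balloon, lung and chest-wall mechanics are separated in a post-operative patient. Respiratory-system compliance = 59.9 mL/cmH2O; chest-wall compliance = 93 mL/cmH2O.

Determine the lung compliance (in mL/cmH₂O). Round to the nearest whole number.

168

1/CL = 1/Crs − 1/Ccw.
1/CL = 1/59.9 − 1/93 = 0.005942.
CL = 168.29 mL/cmH2O.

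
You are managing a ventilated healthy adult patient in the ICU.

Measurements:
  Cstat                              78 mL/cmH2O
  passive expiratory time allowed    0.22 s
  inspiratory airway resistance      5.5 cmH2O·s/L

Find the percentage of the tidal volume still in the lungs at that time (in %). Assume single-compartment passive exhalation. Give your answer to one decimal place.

τ = R × C = 5.5 × 78 mL/cmH2O = 5.5 × 0.078 L/cmH2O = 0.429 s.
Passive exhalation: V(t)/V₀ = e^(−t/τ) = e^(−0.22/0.429) = 0.5988.
Fraction remaining = 0.5988 → 59.88%.

59.9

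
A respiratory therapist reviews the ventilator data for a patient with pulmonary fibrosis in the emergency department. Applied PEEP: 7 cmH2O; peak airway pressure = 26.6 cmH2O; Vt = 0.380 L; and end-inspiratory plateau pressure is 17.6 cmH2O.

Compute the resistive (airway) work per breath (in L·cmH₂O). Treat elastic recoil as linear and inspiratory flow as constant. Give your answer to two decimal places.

With constant inspiratory flow the resistive pressure is constant at PIP − Pplat = 26.6 − 17.6 = 9.0 cmH2O, so resistive work = 9.0 × 0.380 = 3.42 L·cmH2O.

3.42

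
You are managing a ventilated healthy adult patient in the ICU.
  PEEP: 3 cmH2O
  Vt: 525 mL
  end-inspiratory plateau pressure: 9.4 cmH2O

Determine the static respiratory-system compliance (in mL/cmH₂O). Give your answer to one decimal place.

82.0

Cstat = Vt / (Pplat − PEEP) = 525 / (9.4 − 3) = 525 / 6.4 = 82.031 mL/cmH2O.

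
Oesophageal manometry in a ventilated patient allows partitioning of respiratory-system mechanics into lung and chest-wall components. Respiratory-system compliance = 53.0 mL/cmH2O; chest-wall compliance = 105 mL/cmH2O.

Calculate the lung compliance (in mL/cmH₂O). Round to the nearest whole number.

1/CL = 1/Crs − 1/Ccw.
1/CL = 1/53.0 − 1/105 = 0.009344.
CL = 107.02 mL/cmH2O.

107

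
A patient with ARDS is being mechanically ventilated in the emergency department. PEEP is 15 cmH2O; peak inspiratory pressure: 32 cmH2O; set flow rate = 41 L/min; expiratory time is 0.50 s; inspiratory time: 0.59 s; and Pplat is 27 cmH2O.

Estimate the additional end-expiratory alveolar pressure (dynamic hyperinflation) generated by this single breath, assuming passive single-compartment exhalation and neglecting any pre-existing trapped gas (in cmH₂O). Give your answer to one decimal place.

1.6

Flow: 41 L/min ÷ 60 = 0.6833 L/s.
Vt = flow × Ti = 0.6833 L/s × 0.59 s × 1000 mL/L = 403.15 mL.
R = (PIP − Pplat)/V̇ = (32 − 27) / 0.6833 = 5.0/0.6833 = 7.317 cmH2O·s/L.
C = Vt/(Pplat − PEEP) = 403.15 / (27 − 15) = 403.15/12.0 = 33.596 mL/cmH2O.
τ = R × C = 7.317 × 0.0336 L/cmH2O = 0.2459 s.
Fraction remaining = e^(−Te/τ) = e^(−0.50/0.2459) = 0.1309; trapped volume = 403.15 × 0.1309 = 52.772 mL.
Additional alveolar pressure from trapping ≈ V_trapped / C = 52.772 / 33.596 = 1.571 cmH2O.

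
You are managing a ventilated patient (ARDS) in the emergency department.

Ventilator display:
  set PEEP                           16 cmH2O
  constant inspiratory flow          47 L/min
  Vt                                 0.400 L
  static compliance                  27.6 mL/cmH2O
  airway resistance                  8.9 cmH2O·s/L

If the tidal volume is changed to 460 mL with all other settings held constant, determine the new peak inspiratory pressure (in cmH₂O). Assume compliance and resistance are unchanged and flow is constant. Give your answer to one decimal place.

Flow: 47 L/min ÷ 60 = 0.7833 L/s.
PIP = Vt/C + R·V̇ + PEEP (constant-flow equation of motion).
Only the elastic term changes: ΔPIP = ΔVt / C = (460 − 400) / 27.6 = 2.174 cmH2O.
Original PIP = 400/27.6 + 8.9×0.7833 + 16 = 37.464 cmH2O; new PIP = 37.464 + (2.174) = 39.638 cmH2O.

39.6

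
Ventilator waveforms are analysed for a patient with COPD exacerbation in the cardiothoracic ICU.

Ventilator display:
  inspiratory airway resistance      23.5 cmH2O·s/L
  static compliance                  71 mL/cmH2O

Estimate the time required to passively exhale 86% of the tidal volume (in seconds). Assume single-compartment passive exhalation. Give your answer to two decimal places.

τ = R × C = 23.5 × 71 mL/cmH2O = 23.5 × 0.071 L/cmH2O = 1.669 s.
Exhaled fraction f = 1 − e^(−t/τ) → t = −τ·ln(1 − f) = −1.669·ln(0.14) = 3.281 s.

3.28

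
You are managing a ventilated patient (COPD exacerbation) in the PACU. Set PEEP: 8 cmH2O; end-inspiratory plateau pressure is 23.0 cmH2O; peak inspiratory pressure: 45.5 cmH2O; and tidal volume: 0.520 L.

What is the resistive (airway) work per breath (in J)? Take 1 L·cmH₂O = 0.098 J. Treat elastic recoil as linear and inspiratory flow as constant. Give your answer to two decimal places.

1.15

With constant inspiratory flow the resistive pressure is constant at PIP − Pplat = 45.5 − 23.0 = 22.5 cmH2O, so resistive work = 22.5 × 0.520 = 11.7 L·cmH2O.
× 0.098 J/(L·cmH2O) → 1.147 J.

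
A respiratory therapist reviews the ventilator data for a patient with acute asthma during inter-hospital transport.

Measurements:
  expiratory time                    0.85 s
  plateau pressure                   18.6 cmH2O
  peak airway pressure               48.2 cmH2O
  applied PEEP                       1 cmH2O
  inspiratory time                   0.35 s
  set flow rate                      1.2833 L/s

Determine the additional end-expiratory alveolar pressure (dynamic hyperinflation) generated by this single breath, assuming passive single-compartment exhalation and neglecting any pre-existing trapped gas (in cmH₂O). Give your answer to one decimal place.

Vt = flow × Ti = 1.2833 L/s × 0.35 s × 1000 mL/L = 449.16 mL.
R = (PIP − Pplat)/V̇ = (48.2 − 18.6) / 1.2833 = 29.6/1.2833 = 23.066 cmH2O·s/L.
C = Vt/(Pplat − PEEP) = 449.16 / (18.6 − 1) = 449.16/17.6 = 25.52 mL/cmH2O.
τ = R × C = 23.066 × 0.02552 L/cmH2O = 0.5886 s.
Fraction remaining = e^(−Te/τ) = e^(−0.85/0.5886) = 0.236; trapped volume = 449.16 × 0.236 = 106.0 mL.
Additional alveolar pressure from trapping ≈ V_trapped / C = 106.0 / 25.52 = 4.154 cmH2O.

4.2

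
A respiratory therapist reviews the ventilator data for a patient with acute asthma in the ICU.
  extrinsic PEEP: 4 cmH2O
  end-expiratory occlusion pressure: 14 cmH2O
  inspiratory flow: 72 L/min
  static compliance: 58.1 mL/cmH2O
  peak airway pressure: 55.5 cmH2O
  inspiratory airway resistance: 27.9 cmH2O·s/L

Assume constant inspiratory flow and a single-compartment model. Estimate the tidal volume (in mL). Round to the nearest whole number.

466

Flow: 72 L/min ÷ 60 = 1.2 L/s.
Total PEEP = 14 cmH2O (set 4 + intrinsic 10); this is the baseline alveolar pressure.
Equation of motion (constant flow): PIP = Vt/C + R·V̇ + PEEP.
Vt/C = PIP − R·V̇ − PEEP = 55.5 − 33.48 − 14 = 8.02 cmH2O.
Vt = C × 8.02 = 58.1 × 8.02 = 465.96 mL.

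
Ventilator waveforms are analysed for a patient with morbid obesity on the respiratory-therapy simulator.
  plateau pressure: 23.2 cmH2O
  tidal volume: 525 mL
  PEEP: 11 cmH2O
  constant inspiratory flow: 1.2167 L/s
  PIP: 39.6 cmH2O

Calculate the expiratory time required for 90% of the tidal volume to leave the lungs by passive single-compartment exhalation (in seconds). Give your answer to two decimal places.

1.34

R = (PIP − Pplat)/V̇ = (39.6 − 23.2) / 1.2167 = 16.4/1.2167 = 13.479 cmH2O·s/L.
C = Vt/(Pplat − PEEP) = 525.0 / (23.2 − 11) = 525.0/12.2 = 43.033 mL/cmH2O.
τ = R × C = 13.479 × 0.04303 L/cmH2O = 0.58 s.
t = −τ·ln(1 − 0.90) = −0.58·ln(0.1) = 1.335 s.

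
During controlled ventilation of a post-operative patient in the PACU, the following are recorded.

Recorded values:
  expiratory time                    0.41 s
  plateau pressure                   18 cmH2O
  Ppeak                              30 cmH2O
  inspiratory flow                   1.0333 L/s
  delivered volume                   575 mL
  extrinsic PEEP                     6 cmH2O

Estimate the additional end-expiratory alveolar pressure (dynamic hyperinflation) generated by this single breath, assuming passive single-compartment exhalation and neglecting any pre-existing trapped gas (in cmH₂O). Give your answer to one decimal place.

5.7

R = (PIP − Pplat)/V̇ = (30 − 18) / 1.0333 = 12.0/1.0333 = 11.613 cmH2O·s/L.
C = Vt/(Pplat − PEEP) = 575.0 / (18 − 6) = 575.0/12.0 = 47.917 mL/cmH2O.
τ = R × C = 11.613 × 0.04792 L/cmH2O = 0.5565 s.
Fraction remaining = e^(−Te/τ) = e^(−0.41/0.5565) = 0.4787; trapped volume = 575.0 × 0.4787 = 275.25 mL.
Additional alveolar pressure from trapping ≈ V_trapped / C = 275.25 / 47.917 = 5.744 cmH2O.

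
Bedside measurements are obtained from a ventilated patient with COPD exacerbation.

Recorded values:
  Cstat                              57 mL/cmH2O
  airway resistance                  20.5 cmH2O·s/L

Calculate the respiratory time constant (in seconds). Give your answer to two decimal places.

τ = R × C = 20.5 × 57 mL/cmH2O = 20.5 × 0.057 L/cmH2O = 1.169 s.

1.17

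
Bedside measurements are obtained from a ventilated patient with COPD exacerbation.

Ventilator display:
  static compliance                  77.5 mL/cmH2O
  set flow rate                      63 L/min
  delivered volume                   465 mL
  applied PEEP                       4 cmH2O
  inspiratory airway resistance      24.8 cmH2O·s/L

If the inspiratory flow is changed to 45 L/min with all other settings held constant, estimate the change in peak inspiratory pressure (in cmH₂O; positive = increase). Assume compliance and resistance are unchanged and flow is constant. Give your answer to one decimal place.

Flow: 63 L/min ÷ 60 = 1.05 L/s.
New flow: 45 L/min ÷ 60 = 0.75 L/s.
PIP = Vt/C + R·V̇ + PEEP (constant-flow equation of motion).
Only the resistive term changes: ΔPIP = R × ΔV̇ = 24.8 × (0.75 − 1.05) = 24.8 × -0.3 = -7.44 cmH2O.

-7.4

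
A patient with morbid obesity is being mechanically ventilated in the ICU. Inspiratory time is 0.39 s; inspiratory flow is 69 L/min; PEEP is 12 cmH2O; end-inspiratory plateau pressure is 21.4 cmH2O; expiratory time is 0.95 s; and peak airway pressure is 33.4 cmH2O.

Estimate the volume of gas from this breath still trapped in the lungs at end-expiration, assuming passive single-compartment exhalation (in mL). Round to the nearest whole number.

Flow: 69 L/min ÷ 60 = 1.15 L/s.
Vt = flow × Ti = 1.15 L/s × 0.39 s × 1000 mL/L = 448.5 mL.
R = (PIP − Pplat)/V̇ = (33.4 − 21.4) / 1.15 = 12.0/1.15 = 10.435 cmH2O·s/L.
C = Vt/(Pplat − PEEP) = 448.5 / (21.4 − 12) = 448.5/9.4 = 47.713 mL/cmH2O.
τ = R × C = 10.435 × 0.04771 L/cmH2O = 0.4979 s.
Fraction remaining = e^(−Te/τ) = e^(−0.95/0.4979) = 0.1484.
Trapped volume = 448.5 × 0.1484 = 66.557 mL.

67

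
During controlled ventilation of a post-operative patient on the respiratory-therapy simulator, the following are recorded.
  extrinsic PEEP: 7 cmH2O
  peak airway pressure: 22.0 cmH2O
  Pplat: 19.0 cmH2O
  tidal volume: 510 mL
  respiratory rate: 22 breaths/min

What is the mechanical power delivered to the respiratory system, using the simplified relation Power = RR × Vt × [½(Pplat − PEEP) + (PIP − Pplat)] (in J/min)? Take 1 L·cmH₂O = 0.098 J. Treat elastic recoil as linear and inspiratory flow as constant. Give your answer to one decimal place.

9.9

Per-breath work = Vt × [½(Pplat−PEEP) + (PIP−Pplat)] = 0.510 × [0.5×12.0 + 3.0] = 0.510 × 9.0 = 4.59 L·cmH2O.
Power = 22 × 4.59 = 100.98 L·cmH2O/min.
× 0.098 J/(L·cmH2O) → 9.896 J/min.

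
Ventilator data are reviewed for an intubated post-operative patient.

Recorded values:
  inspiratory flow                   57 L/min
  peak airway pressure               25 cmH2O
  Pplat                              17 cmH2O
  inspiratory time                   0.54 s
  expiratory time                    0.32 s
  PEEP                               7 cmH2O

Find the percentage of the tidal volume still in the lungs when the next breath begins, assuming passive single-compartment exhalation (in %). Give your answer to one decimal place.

Flow: 57 L/min ÷ 60 = 0.95 L/s.
Vt = flow × Ti = 0.95 L/s × 0.54 s × 1000 mL/L = 513.0 mL.
R = (PIP − Pplat)/V̇ = (25 − 17) / 0.95 = 8.0/0.95 = 8.421 cmH2O·s/L.
C = Vt/(Pplat − PEEP) = 513.0 / (17 − 7) = 513.0/10.0 = 51.3 mL/cmH2O.
τ = R × C = 8.421 × 0.0513 L/cmH2O = 0.432 s.
Fraction remaining at end-expiration = e^(−Te/τ) = e^(−0.32/0.432) = 0.4768 → 47.68%.

47.7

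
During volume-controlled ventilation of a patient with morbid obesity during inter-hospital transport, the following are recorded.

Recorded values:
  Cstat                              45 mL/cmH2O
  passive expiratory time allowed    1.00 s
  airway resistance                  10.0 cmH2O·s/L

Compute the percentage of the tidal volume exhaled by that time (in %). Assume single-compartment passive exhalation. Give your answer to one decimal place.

89.2

τ = R × C = 10.0 × 45 mL/cmH2O = 10.0 × 0.045 L/cmH2O = 0.45 s.
Passive exhalation: V(t)/V₀ = e^(−t/τ) = e^(−1.00/0.45) = 0.1084.
Fraction exhaled = 1 − 0.1084 = 0.8916 → 89.16%.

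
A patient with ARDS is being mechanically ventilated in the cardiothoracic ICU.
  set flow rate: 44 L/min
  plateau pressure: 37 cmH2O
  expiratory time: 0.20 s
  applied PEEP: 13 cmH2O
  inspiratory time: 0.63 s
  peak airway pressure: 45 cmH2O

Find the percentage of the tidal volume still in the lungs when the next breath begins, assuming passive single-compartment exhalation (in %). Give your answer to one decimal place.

Flow: 44 L/min ÷ 60 = 0.7333 L/s.
Vt = flow × Ti = 0.7333 L/s × 0.63 s × 1000 mL/L = 461.98 mL.
R = (PIP − Pplat)/V̇ = (45 − 37) / 0.7333 = 8.0/0.7333 = 10.91 cmH2O·s/L.
C = Vt/(Pplat − PEEP) = 461.98 / (37 − 13) = 461.98/24.0 = 19.249 mL/cmH2O.
τ = R × C = 10.91 × 0.01925 L/cmH2O = 0.21 s.
Fraction remaining at end-expiration = e^(−Te/τ) = e^(−0.20/0.21) = 0.3858 → 38.58%.

38.6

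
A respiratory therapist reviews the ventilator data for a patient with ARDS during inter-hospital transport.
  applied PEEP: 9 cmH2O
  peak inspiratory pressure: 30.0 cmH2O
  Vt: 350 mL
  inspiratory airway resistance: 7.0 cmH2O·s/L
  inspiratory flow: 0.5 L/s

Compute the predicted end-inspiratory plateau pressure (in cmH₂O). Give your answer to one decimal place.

26.5

Pplat = PIP − Raw × flow = 30.0 − 7.0 × 0.5 = 30.0 − 3.5 = 26.5 cmH2O.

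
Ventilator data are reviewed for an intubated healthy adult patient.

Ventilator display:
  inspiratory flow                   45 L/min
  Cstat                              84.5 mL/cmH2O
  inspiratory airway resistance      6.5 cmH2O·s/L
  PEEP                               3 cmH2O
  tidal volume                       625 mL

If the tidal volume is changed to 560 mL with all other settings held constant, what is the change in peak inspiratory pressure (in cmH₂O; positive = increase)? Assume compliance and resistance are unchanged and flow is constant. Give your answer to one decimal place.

-0.8

PIP = Vt/C + R·V̇ + PEEP (constant-flow equation of motion).
Only the elastic term changes: ΔPIP = ΔVt / C = (560 − 625) / 84.5 = -0.7692 cmH2O.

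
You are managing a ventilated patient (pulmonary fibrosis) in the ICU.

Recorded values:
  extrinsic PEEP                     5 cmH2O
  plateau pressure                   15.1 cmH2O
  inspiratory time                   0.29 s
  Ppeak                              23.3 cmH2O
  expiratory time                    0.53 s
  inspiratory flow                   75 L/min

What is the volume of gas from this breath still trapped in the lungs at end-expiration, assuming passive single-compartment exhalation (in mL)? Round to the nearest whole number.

Flow: 75 L/min ÷ 60 = 1.25 L/s.
Vt = flow × Ti = 1.25 L/s × 0.29 s × 1000 mL/L = 362.5 mL.
R = (PIP − Pplat)/V̇ = (23.3 − 15.1) / 1.25 = 8.2/1.25 = 6.56 cmH2O·s/L.
C = Vt/(Pplat − PEEP) = 362.5 / (15.1 − 5) = 362.5/10.1 = 35.891 mL/cmH2O.
τ = R × C = 6.56 × 0.03589 L/cmH2O = 0.2354 s.
Fraction remaining = e^(−Te/τ) = e^(−0.53/0.2354) = 0.1052.
Trapped volume = 362.5 × 0.1052 = 38.135 mL.

38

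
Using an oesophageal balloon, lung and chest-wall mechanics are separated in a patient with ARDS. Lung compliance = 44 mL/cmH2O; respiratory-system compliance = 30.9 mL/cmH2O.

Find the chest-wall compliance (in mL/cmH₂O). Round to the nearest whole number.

1/Ccw = 1/Crs − 1/CL.
1/Ccw = 1/30.9 − 1/44 = 0.009635.
Ccw = 103.79 mL/cmH2O.

104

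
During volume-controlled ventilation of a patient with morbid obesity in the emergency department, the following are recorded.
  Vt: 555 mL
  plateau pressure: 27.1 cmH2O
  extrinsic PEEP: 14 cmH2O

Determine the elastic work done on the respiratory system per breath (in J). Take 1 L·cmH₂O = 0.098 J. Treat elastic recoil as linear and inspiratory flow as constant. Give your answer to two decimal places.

0.36

Elastic work ≈ ½ × (Pplat − PEEP) × Vt = 0.5 × (27.1 − 14) × 0.555 L = 0.5 × 13.1 × 0.555 = 3.635 L·cmH2O.
× 0.098 J/(L·cmH2O) → 0.3562 J.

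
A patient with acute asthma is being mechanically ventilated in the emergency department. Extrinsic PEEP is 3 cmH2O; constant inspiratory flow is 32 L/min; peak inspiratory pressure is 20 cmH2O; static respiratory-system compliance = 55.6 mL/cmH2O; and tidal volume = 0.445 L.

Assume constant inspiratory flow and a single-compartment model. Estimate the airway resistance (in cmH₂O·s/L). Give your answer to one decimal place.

Flow: 32 L/min ÷ 60 = 0.5333 L/s.
Equation of motion (constant flow): PIP = Vt/C + R·V̇ + PEEP.
R·V̇ = PIP − Vt/C − PEEP = 20 − 445/55.6 − 3 = 20 − 8.004 − 3 = 8.996 cmH2O.
R = 8.996 / 0.5333 = 16.869 cmH2O·s/L.

16.9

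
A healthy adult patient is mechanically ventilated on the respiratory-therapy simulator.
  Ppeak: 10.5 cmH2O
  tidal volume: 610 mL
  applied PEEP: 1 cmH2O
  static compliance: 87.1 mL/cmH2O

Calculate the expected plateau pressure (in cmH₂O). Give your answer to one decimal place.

8.0

Pplat = PEEP + Vt / Cstat = 1 + 610 / 87.1 = 1 + 7.003 = 8.003 cmH2O.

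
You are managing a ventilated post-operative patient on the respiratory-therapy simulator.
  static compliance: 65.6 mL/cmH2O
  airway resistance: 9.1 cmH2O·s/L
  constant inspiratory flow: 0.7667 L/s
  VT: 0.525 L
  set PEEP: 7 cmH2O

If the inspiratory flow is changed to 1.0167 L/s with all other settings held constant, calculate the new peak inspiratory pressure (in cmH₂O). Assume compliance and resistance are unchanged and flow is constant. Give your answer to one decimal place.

24.3

PIP = Vt/C + R·V̇ + PEEP (constant-flow equation of motion).
Only the resistive term changes: ΔPIP = R × ΔV̇ = 9.1 × (1.0167 − 0.7667) = 9.1 × 0.25 = 2.275 cmH2O.
Original PIP = 525/65.6 + 9.1×0.7667 + 7 = 21.98 cmH2O; new PIP = 21.98 + (2.275) = 24.255 cmH2O.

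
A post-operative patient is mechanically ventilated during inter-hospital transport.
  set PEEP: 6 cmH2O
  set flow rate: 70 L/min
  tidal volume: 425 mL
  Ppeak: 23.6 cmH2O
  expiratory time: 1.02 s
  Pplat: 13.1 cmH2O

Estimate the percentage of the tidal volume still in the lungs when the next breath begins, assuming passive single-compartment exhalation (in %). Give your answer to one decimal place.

15.1

Flow: 70 L/min ÷ 60 = 1.1667 L/s.
R = (PIP − Pplat)/V̇ = (23.6 − 13.1) / 1.1667 = 10.5/1.1667 = 9.0 cmH2O·s/L.
C = Vt/(Pplat − PEEP) = 425.0 / (13.1 − 6) = 425.0/7.1 = 59.859 mL/cmH2O.
τ = R × C = 9.0 × 0.05986 L/cmH2O = 0.5387 s.
Fraction remaining at end-expiration = e^(−Te/τ) = e^(−1.02/0.5387) = 0.1506 → 15.06%.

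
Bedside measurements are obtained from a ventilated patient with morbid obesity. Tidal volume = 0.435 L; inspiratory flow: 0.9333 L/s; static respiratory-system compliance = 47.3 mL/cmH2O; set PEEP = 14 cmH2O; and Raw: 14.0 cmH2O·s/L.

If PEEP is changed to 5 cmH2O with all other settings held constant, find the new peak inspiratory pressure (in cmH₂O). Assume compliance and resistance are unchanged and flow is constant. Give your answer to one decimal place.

27.3

PIP = Vt/C + R·V̇ + PEEP (constant-flow equation of motion).
Only the baseline term changes: ΔPIP = ΔPEEP = 5 − 14 = -9.0 cmH2O.
Original PIP = 435/47.3 + 14.0×0.9333 + 14 = 36.263 cmH2O; new PIP = 36.263 + (-9.0) = 27.263 cmH2O.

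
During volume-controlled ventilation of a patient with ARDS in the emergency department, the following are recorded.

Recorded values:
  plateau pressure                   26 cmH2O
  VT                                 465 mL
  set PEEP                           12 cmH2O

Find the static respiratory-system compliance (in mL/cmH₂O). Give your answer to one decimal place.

Cstat = Vt / (Pplat − PEEP) = 465 / (26 − 12) = 465 / 14.0 = 33.214 mL/cmH2O.

33.2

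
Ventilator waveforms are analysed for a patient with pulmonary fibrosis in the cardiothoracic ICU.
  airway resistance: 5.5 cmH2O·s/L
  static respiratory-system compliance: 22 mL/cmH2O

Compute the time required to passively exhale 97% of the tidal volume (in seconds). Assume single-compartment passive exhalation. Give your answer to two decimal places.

0.42

τ = R × C = 5.5 × 22 mL/cmH2O = 5.5 × 0.022 L/cmH2O = 0.121 s.
Exhaled fraction f = 1 − e^(−t/τ) → t = −τ·ln(1 − f) = −0.121·ln(0.03) = 0.4243 s.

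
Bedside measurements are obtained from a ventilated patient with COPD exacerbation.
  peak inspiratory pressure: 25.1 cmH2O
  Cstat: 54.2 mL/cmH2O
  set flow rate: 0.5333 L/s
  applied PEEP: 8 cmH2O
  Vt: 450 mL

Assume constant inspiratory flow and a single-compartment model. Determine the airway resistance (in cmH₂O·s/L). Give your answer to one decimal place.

16.5

Equation of motion (constant flow): PIP = Vt/C + R·V̇ + PEEP.
R·V̇ = PIP − Vt/C − PEEP = 25.1 − 450/54.2 − 8 = 25.1 − 8.303 − 8 = 8.797 cmH2O.
R = 8.797 / 0.5333 = 16.495 cmH2O·s/L.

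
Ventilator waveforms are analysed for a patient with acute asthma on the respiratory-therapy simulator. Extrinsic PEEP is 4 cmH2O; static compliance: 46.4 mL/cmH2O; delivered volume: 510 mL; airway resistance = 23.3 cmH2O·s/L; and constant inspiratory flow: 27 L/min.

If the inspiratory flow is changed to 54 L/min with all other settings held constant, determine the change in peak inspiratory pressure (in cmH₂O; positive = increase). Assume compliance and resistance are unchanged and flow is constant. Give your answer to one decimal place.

10.5

Flow: 27 L/min ÷ 60 = 0.45 L/s.
New flow: 54 L/min ÷ 60 = 0.9 L/s.
PIP = Vt/C + R·V̇ + PEEP (constant-flow equation of motion).
Only the resistive term changes: ΔPIP = R × ΔV̇ = 23.3 × (0.9 − 0.45) = 23.3 × 0.45 = 10.485 cmH2O.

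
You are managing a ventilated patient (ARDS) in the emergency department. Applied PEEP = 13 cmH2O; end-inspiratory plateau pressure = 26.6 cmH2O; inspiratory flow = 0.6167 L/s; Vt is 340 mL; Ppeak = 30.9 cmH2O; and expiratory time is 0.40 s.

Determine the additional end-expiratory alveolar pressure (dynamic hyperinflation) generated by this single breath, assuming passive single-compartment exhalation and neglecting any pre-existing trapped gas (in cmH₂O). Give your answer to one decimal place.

R = (PIP − Pplat)/V̇ = (30.9 − 26.6) / 0.6167 = 4.3/0.6167 = 6.973 cmH2O·s/L.
C = Vt/(Pplat − PEEP) = 340.0 / (26.6 − 13) = 340.0/13.6 = 25.0 mL/cmH2O.
τ = R × C = 6.973 × 0.025 L/cmH2O = 0.1743 s.
Fraction remaining = e^(−Te/τ) = e^(−0.40/0.1743) = 0.1008; trapped volume = 340.0 × 0.1008 = 34.272 mL.
Additional alveolar pressure from trapping ≈ V_trapped / C = 34.272 / 25.0 = 1.371 cmH2O.

1.4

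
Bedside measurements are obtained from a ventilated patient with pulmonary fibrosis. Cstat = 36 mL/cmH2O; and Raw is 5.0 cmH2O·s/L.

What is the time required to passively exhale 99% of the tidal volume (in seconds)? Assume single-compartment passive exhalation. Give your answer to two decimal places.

τ = R × C = 5.0 × 36 mL/cmH2O = 5.0 × 0.036 L/cmH2O = 0.18 s.
Exhaled fraction f = 1 − e^(−t/τ) → t = −τ·ln(1 − f) = −0.18·ln(0.01) = 0.8289 s.

0.83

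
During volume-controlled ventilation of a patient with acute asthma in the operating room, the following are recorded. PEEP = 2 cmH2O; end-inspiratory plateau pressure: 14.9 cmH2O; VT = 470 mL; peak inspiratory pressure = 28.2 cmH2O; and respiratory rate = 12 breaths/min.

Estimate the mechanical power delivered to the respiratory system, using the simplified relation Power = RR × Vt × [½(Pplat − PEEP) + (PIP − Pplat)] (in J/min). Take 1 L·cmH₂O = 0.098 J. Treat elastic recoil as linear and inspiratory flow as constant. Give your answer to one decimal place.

Per-breath work = Vt × [½(Pplat−PEEP) + (PIP−Pplat)] = 0.470 × [0.5×12.9 + 13.3] = 0.470 × 19.75 = 9.283 L·cmH2O.
Power = 12 × 9.283 = 111.4 L·cmH2O/min.
× 0.098 J/(L·cmH2O) → 10.917 J/min.

10.9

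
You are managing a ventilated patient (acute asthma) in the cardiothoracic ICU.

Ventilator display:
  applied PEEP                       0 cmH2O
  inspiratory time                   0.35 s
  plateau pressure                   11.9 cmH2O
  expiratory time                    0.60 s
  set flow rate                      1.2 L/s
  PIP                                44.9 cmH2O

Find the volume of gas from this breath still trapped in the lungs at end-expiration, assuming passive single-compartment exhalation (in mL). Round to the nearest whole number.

226

Vt = flow × Ti = 1.2 L/s × 0.35 s × 1000 mL/L = 420.0 mL.
R = (PIP − Pplat)/V̇ = (44.9 − 11.9) / 1.2 = 33.0/1.2 = 27.5 cmH2O·s/L.
C = Vt/(Pplat − PEEP) = 420.0 / (11.9 − 0) = 420.0/11.9 = 35.294 mL/cmH2O.
τ = R × C = 27.5 × 0.03529 L/cmH2O = 0.9705 s.
Fraction remaining = e^(−Te/τ) = e^(−0.60/0.9705) = 0.5389.
Trapped volume = 420.0 × 0.5389 = 226.34 mL.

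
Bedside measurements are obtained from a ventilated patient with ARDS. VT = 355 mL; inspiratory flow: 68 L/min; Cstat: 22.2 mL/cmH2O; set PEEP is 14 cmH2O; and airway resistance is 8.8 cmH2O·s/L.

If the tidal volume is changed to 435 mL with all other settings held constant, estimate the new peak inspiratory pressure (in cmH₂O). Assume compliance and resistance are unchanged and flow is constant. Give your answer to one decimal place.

43.6

Flow: 68 L/min ÷ 60 = 1.1333 L/s.
PIP = Vt/C + R·V̇ + PEEP (constant-flow equation of motion).
Only the elastic term changes: ΔPIP = ΔVt / C = (435 − 355) / 22.2 = 3.604 cmH2O.
Original PIP = 355/22.2 + 8.8×1.1333 + 14 = 39.964 cmH2O; new PIP = 39.964 + (3.604) = 43.568 cmH2O.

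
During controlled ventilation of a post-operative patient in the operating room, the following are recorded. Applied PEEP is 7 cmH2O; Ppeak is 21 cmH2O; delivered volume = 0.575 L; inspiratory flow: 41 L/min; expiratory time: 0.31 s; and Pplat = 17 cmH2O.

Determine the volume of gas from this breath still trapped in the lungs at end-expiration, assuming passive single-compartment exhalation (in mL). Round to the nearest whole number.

229

Flow: 41 L/min ÷ 60 = 0.6833 L/s.
R = (PIP − Pplat)/V̇ = (21 − 17) / 0.6833 = 4.0/0.6833 = 5.854 cmH2O·s/L.
C = Vt/(Pplat − PEEP) = 575.0 / (17 − 7) = 575.0/10.0 = 57.5 mL/cmH2O.
τ = R × C = 5.854 × 0.0575 L/cmH2O = 0.3366 s.
Fraction remaining = e^(−Te/τ) = e^(−0.31/0.3366) = 0.3981.
Trapped volume = 575.0 × 0.3981 = 228.91 mL.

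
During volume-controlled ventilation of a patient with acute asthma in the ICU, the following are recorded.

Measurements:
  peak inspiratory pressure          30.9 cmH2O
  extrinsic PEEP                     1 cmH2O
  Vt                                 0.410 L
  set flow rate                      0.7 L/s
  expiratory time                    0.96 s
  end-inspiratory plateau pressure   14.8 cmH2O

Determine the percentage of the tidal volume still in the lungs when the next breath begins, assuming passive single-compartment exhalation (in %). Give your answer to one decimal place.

R = (PIP − Pplat)/V̇ = (30.9 − 14.8) / 0.7 = 16.1/0.7 = 23.0 cmH2O·s/L.
C = Vt/(Pplat − PEEP) = 410.0 / (14.8 − 1) = 410.0/13.8 = 29.71 mL/cmH2O.
τ = R × C = 23.0 × 0.02971 L/cmH2O = 0.6833 s.
Fraction remaining at end-expiration = e^(−Te/τ) = e^(−0.96/0.6833) = 0.2454 → 24.54%.

24.5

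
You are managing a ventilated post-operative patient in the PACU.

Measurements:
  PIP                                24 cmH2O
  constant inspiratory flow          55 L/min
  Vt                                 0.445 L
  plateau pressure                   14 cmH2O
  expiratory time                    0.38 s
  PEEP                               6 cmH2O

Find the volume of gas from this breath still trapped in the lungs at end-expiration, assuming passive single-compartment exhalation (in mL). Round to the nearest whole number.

Flow: 55 L/min ÷ 60 = 0.9167 L/s.
R = (PIP − Pplat)/V̇ = (24 − 14) / 0.9167 = 10.0/0.9167 = 10.909 cmH2O·s/L.
C = Vt/(Pplat − PEEP) = 445.0 / (14 − 6) = 445.0/8.0 = 55.625 mL/cmH2O.
τ = R × C = 10.909 × 0.05563 L/cmH2O = 0.6069 s.
Fraction remaining = e^(−Te/τ) = e^(−0.38/0.6069) = 0.5347.
Trapped volume = 445.0 × 0.5347 = 237.94 mL.

238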